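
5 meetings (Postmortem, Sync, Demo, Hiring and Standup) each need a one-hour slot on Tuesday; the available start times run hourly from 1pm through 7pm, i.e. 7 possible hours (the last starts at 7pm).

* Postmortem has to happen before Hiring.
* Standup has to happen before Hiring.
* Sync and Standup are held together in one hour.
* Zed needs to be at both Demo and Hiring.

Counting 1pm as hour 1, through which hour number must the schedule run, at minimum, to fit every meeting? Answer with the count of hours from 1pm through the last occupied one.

2 hours

The precedence chain requires at least 2 distinct hours.
2 works (last occupied hour: 2pm): for example Postmortem=1pm; Demo=1pm; Sync=1pm; Hiring=2pm; Standup=1pm.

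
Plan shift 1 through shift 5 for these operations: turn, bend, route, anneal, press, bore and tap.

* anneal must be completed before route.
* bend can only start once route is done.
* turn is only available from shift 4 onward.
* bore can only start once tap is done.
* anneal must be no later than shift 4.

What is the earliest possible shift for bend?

shift 3

Precedence pushes bend to at least shift 3.
bend at shift 3 is achievable: bore in shift 2; turn in shift 4; bend in shift 3; press in shift 1; route in shift 2; anneal in shift 1; tap in shift 1.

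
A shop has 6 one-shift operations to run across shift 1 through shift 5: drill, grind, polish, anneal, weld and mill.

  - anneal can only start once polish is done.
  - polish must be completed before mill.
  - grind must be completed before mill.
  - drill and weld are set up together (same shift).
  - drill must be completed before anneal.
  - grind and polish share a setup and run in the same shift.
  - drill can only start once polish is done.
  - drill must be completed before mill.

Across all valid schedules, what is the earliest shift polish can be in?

shift 1

Downstream work caps polish at shift 3.
polish at shift 1 is achievable: polish=shift 1; drill=shift 2; weld=shift 2; grind=shift 1; anneal=shift 3; mill=shift 3.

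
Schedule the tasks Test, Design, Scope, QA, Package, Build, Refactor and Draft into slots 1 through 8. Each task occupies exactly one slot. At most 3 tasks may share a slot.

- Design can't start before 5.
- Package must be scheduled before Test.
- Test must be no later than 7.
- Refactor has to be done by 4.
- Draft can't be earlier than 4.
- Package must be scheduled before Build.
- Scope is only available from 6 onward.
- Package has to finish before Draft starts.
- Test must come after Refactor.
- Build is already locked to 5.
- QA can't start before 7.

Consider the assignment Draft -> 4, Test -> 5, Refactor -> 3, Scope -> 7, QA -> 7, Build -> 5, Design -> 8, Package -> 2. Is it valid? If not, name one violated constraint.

Package must be scheduled before Build — holds.
At most 3 tasks may share a slot — holds.
Scope is only available from 6 onward — holds.
Refactor has to be done by 4 — holds.
Test must be no later than 7 — holds.
Package has to finish before Draft starts — holds.
Package must be scheduled before Test — holds.
QA can't start before 7 — holds.
Build is already locked to 5 — holds.
Draft can't be earlier than 4 — holds.
Design can't start before 5 — holds.
Test must come after Refactor — holds.

Yes, all constraints hold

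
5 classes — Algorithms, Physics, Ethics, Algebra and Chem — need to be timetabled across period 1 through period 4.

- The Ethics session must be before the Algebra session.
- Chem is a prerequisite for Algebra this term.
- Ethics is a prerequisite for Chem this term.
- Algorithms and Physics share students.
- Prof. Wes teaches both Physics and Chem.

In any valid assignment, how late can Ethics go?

Downstream work caps Ethics at period 2.
Ethics at period 2 is achievable: Chem=period 3; Algebra=period 4; Ethics=period 2; Physics=period 2; Algorithms=period 1.

period 2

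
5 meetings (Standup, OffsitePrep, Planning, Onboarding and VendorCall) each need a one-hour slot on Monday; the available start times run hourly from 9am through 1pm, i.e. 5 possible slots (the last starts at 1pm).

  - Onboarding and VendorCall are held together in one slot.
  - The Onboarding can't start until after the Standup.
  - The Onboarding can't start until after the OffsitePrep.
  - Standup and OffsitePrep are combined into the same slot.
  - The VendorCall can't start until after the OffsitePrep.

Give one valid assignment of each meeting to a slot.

Standup=9am; Onboarding=10am; VendorCall=10am; OffsitePrep=9am; Planning=9am

Checking: OffsitePrep(9am) before VendorCall(10am); Standup(9am) before Onboarding(10am); OffsitePrep(9am) before Onboarding(10am); Onboarding = VendorCall = 10am; Standup = OffsitePrep = 9am.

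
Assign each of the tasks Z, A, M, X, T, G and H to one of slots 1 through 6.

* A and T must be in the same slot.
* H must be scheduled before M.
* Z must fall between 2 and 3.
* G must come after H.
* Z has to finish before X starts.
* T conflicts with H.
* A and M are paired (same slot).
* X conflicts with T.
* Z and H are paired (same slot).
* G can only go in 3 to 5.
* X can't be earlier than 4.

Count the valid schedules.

Splitting on Z: it can be 2 (27), 3 (12). Listing each branch's schedules as (A, M, X, T, G, H):
Z=2: (3,3,4,3,3,2) (3,3,4,3,4,2) (3,3,4,3,5,2) (3,3,5,3,3,2) (3,3,5,3,4,2) (3,3,5,3,5,2) (3,3,6,3,3,2) (3,3,6,3,4,2) (3,3,6,3,5,2) (4,4,5,4,3,2) (4,4,5,4,4,2) (4,4,5,4,5,2) (4,4,6,4,3,2) (4,4,6,4,4,2) (4,4,6,4,5,2) (5,5,4,5,3,2) (5,5,4,5,4,2) (5,5,4,5,5,2) (5,5,6,5,3,2) (5,5,6,5,4,2) (5,5,6,5,5,2) (6,6,4,6,3,2) (6,6,4,6,4,2) (6,6,4,6,5,2) (6,6,5,6,3,2) (6,6,5,6,4,2) (6,6,5,6,5,2) — 27.
Z=3: (4,4,5,4,4,3) (4,4,5,4,5,3) (4,4,6,4,4,3) (4,4,6,4,5,3) (5,5,4,5,4,3) (5,5,4,5,5,3) (5,5,6,5,4,3) (5,5,6,5,5,3) (6,6,4,6,4,3) (6,6,4,6,5,3) (6,6,5,6,4,3) (6,6,5,6,5,3) — 12.
Summing: 27 + 12 = 39.

39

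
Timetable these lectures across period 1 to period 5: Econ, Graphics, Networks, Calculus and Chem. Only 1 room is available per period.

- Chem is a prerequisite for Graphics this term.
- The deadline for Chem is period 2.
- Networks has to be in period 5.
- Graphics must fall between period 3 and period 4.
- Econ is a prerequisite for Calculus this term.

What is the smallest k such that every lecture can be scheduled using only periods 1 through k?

5

The precedence chain requires at least 2 distinct periods.
With at most 1 per period and 5 lectures, at least 5 periods are needed.
Networks can't be placed before period 5, so the schedule must run through at least period 5.
5 works (last occupied period: period 5): for example Graphics -> period 3, Networks -> period 5, Chem -> period 1, Calculus -> period 4, Econ -> period 2.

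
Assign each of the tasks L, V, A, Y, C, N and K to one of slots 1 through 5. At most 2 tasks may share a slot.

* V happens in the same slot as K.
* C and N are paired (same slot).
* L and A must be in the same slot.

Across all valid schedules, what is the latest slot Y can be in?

5

Y at 5 is achievable: K=2, C=3, V=2, A=1, L=1, N=3, Y=5.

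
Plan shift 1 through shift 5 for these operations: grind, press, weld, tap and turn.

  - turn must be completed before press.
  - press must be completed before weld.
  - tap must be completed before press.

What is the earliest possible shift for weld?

shift 3

Precedence pushes weld to at least shift 3.
weld at shift 3 is achievable: grind in shift 1; turn in shift 1; press in shift 2; weld in shift 3; tap in shift 1.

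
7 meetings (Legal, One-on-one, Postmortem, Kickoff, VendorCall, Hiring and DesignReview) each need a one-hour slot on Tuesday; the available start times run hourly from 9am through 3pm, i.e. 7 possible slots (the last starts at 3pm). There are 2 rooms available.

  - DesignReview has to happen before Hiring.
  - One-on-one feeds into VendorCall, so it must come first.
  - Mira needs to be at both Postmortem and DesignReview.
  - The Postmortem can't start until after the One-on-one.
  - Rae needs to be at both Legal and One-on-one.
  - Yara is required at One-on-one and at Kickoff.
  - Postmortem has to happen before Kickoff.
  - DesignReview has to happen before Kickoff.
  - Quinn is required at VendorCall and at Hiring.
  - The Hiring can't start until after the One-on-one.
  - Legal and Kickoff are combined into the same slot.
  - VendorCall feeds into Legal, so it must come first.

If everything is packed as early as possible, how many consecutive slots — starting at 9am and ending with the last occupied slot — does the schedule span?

The precedence chain requires at least 3 distinct slots.
With at most 2 per slot and 7 meetings, at least 4 slots are needed.
4 works (last occupied slot: 12pm): for example Kickoff=11am, Hiring=12pm, Postmortem=10am, One-on-one=9am, Legal=11am, DesignReview=9am, VendorCall=10am.

4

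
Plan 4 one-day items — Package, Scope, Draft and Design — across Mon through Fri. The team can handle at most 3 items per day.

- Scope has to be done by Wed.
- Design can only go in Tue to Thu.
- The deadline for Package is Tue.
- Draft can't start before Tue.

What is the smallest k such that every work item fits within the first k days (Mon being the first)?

2 days

With at most 3 per day and 4 work items, at least 2 days are needed.
Draft can't be placed before Tue — that is day 2 counting from Mon — so the schedule must run through at least 2 days.
2 works (last occupied day: Tue): for example Draft -> Tue; Scope -> Mon; Design -> Tue; Package -> Mon.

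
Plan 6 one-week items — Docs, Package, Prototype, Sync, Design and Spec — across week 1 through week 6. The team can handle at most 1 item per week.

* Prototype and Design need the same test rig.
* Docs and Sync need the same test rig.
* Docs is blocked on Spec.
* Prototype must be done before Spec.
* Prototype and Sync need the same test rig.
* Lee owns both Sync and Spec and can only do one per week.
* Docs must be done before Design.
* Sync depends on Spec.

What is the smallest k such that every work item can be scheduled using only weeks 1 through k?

The precedence chain requires at least 4 distinct weeks.
With at most 1 per week and 6 work items, at least 6 weeks are needed.
6 works (last occupied week: week 6): for example Package in week 6, Sync in week 4, Docs in week 3, Prototype in week 1, Design in week 5, Spec in week 2.

6 weeks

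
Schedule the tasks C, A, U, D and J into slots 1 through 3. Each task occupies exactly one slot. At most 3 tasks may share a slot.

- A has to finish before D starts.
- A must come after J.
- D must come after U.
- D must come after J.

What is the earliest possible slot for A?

Precedence pushes A to at least 2; downstream work caps A at 2.
A at 2 is achievable: A in 2; U in 1; J in 1; C in 1; D in 3.

2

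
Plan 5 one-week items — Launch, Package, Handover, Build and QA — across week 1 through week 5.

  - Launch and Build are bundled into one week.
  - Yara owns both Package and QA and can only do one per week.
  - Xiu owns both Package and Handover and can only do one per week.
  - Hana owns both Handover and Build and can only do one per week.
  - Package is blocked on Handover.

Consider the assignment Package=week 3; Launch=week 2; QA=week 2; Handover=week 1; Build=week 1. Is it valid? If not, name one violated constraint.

No. Launch and Build are bundled into one week is not satisfied.

Package is blocked on Handover — holds.
Yara owns both Package and QA and can only do one per week — holds.
Xiu owns both Package and Handover and can only do one per week — holds.
Launch and Build are bundled into one week — violated.
Hana owns both Handover and Build and can only do one per week — violated.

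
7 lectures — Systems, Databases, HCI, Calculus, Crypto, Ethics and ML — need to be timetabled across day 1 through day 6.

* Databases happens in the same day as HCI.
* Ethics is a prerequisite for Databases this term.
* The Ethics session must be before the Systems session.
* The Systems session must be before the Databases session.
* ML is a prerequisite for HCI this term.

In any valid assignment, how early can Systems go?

day 2

Precedence pushes Systems to at least day 2; downstream work caps Systems at day 5.
Systems at day 2 is achievable: Calculus=day 1; HCI=day 3; Crypto=day 1; Ethics=day 1; ML=day 1; Databases=day 3; Systems=day 2.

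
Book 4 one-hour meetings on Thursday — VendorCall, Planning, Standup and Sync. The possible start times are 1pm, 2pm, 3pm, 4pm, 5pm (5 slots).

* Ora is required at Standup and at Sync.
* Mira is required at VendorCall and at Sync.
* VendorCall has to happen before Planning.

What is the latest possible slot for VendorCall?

Downstream work caps VendorCall at 4pm.
VendorCall at 4pm is achievable: Sync in 2pm; Standup in 1pm; Planning in 5pm; VendorCall in 4pm.

4pm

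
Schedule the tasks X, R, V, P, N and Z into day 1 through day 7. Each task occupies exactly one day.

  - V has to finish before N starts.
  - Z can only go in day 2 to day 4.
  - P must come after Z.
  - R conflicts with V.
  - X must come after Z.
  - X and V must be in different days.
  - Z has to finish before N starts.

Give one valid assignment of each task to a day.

P in day 3; N in day 3; R in day 2; Z in day 2; V in day 1; X in day 3

Checking: V(day 1) before N(day 3); Z(day 2) before X(day 3); Z(day 2) before N(day 3); Z(day 2) before P(day 3); R(day 2) != V(day 1); X(day 3) != V(day 1); Z=day 2 in [day 2,day 4].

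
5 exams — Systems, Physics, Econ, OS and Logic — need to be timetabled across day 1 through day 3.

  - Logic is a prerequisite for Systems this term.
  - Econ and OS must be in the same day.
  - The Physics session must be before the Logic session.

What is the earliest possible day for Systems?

day 3

Precedence pushes Systems to at least day 3.
Systems at day 3 is achievable: Systems in day 3, Logic in day 2, Physics in day 1, OS in day 1, Econ in day 1.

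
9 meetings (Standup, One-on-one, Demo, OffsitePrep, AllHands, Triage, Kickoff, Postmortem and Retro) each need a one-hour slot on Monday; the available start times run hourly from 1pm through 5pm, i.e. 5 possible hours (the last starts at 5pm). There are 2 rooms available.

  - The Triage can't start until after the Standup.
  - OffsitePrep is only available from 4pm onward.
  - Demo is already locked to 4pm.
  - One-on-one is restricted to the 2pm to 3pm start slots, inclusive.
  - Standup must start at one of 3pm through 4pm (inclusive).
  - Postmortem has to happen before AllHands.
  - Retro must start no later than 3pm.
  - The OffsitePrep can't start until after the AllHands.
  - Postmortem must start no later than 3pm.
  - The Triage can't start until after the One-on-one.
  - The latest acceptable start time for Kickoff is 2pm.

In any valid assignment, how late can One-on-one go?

3pm

One-on-one is available from 2pm; One-on-one's own window allows nothing later than 3pm.
One-on-one at 3pm is achievable: Kickoff in 1pm; Standup in 3pm; OffsitePrep in 4pm; Demo in 4pm; Postmortem in 1pm; One-on-one in 3pm; Triage in 5pm; AllHands in 2pm; Retro in 2pm.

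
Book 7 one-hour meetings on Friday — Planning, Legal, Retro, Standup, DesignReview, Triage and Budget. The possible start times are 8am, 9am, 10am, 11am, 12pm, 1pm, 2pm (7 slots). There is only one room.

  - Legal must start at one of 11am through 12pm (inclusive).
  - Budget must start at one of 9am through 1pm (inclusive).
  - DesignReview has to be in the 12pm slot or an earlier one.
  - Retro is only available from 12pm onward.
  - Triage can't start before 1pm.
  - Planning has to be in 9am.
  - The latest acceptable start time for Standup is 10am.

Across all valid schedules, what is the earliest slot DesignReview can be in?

DesignReview's own window allows nothing later than 12pm.
DesignReview at 8am is achievable: Retro in 2pm; Legal in 11am; Planning in 9am; Triage in 1pm; DesignReview in 8am; Budget in 12pm; Standup in 10am.

8am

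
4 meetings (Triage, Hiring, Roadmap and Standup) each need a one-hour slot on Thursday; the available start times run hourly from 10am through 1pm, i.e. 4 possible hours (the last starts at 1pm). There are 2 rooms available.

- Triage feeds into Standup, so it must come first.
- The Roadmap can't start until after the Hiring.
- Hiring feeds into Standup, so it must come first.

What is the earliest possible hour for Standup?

11am

Precedence pushes Standup to at least 11am.
Standup at 11am is achievable: Standup -> 11am, Hiring -> 10am, Triage -> 10am, Roadmap -> 11am.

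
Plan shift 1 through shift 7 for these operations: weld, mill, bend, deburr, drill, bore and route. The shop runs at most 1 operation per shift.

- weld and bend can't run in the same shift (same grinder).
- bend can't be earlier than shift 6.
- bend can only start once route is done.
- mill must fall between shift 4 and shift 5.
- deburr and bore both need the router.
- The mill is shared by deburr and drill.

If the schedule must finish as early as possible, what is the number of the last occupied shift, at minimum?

The precedence chain requires at least 2 distinct shifts.
With at most 1 per shift and 7 operations, at least 7 shifts are needed.
bend can't be placed before shift 6, so the schedule must run through at least shift 6.
7 works (last occupied shift: shift 7): for example route in shift 1, weld in shift 2, deburr in shift 3, bend in shift 6, drill in shift 5, mill in shift 4, bore in shift 7.

shift 7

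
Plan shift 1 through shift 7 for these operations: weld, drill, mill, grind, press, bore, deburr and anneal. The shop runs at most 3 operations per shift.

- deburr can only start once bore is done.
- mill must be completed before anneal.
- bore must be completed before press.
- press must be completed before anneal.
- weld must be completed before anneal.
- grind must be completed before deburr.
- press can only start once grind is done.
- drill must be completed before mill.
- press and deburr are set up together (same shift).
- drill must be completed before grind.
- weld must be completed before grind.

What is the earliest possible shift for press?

Precedence pushes press to at least shift 3; downstream work caps press at shift 6.
press at shift 3 is achievable: weld -> shift 1; press -> shift 3; mill -> shift 2; drill -> shift 1; anneal -> shift 4; deburr -> shift 3; bore -> shift 1; grind -> shift 2.

shift 3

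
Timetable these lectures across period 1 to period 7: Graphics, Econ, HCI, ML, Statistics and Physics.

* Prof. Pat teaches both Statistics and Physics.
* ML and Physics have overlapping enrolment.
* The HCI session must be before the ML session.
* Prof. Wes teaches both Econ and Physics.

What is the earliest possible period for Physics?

Physics at period 1 is achievable: ML -> period 2, Statistics -> period 2, Graphics -> period 1, Econ -> period 2, HCI -> period 1, Physics -> period 1.

period 1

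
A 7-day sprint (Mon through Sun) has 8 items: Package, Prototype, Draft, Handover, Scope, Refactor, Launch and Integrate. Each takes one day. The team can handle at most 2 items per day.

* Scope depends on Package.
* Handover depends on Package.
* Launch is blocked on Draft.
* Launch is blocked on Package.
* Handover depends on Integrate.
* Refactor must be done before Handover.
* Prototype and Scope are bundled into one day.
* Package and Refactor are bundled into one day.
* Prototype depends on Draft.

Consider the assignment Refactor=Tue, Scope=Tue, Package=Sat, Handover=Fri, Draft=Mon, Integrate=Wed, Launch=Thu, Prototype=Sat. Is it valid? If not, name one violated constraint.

Invalid. Scope depends on Package.

Prototype depends on Draft — holds.
Handover depends on Package — violated.
Refactor must be done before Handover — holds.
Launch is blocked on Package — violated.
Handover depends on Integrate — holds.
The team can handle at most 2 items per day — holds.
Prototype and Scope are bundled into one day — violated.
Launch is blocked on Draft — holds.
Scope depends on Package — violated.
Package and Refactor are bundled into one day — violated.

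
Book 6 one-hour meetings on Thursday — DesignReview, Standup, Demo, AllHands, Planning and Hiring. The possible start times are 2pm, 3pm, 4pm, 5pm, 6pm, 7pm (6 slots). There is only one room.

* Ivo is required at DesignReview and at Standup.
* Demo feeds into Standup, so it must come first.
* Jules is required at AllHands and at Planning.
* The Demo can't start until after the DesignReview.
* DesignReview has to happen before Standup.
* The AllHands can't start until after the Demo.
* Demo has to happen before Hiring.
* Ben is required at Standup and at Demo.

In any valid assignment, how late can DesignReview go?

Downstream work caps DesignReview at 5pm.
DesignReview at 3pm is achievable: Hiring in 7pm; Standup in 5pm; AllHands in 6pm; Planning in 2pm; Demo in 4pm; DesignReview in 3pm.
Nothing later works — the conflict and capacity constraints rule out every slot after 3pm.

3pm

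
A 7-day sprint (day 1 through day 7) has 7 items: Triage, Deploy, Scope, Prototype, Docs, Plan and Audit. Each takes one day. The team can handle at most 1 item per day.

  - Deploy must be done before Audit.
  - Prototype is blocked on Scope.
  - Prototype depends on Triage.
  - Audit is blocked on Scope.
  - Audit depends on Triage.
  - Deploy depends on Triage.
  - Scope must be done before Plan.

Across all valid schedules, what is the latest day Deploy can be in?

Precedence pushes Deploy to at least day 2; downstream work caps Deploy at day 6.
Deploy at day 6 is achievable: Plan=day 4, Docs=day 5, Prototype=day 3, Deploy=day 6, Triage=day 1, Scope=day 2, Audit=day 7.

day 6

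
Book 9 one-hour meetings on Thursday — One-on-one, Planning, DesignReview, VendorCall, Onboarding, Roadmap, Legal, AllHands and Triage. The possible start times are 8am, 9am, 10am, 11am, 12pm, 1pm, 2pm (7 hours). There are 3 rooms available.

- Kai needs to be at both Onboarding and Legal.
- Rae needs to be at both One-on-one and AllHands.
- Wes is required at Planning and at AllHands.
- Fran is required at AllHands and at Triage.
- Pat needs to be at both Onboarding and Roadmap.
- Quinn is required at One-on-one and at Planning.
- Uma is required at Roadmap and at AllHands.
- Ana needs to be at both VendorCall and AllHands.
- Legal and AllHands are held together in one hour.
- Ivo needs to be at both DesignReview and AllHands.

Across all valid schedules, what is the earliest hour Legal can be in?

Legal at 8am is achievable: Roadmap in 11am; Onboarding in 10am; AllHands in 8am; DesignReview in 9am; Legal in 8am; VendorCall in 9am; One-on-one in 9am; Triage in 10am; Planning in 10am.

8am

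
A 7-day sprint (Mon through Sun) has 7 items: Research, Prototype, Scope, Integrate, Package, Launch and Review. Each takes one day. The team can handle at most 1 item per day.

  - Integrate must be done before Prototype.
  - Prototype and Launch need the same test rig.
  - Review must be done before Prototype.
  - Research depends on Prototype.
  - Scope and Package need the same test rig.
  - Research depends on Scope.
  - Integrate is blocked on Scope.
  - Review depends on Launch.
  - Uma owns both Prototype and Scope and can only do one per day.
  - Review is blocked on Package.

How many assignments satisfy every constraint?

Splitting on Scope: it can be Mon (8), Tue (6), Wed (4), Thu (2). Listing each branch's schedules as (Research, Prototype, Integrate, Package, Launch, Review):
Scope=Mon: (Sun,Sat,Tue,Wed,Thu,Fri) (Sun,Sat,Tue,Thu,Wed,Fri) (Sun,Sat,Wed,Tue,Thu,Fri) (Sun,Sat,Wed,Thu,Tue,Fri) (Sun,Sat,Thu,Tue,Wed,Fri) (Sun,Sat,Thu,Wed,Tue,Fri) (Sun,Sat,Fri,Tue,Wed,Thu) (Sun,Sat,Fri,Wed,Tue,Thu) — 8.
Scope=Tue: (Sun,Sat,Wed,Mon,Thu,Fri) (Sun,Sat,Wed,Thu,Mon,Fri) (Sun,Sat,Thu,Mon,Wed,Fri) (Sun,Sat,Thu,Wed,Mon,Fri) (Sun,Sat,Fri,Mon,Wed,Thu) (Sun,Sat,Fri,Wed,Mon,Thu) — 6.
Scope=Wed: (Sun,Sat,Thu,Mon,Tue,Fri) (Sun,Sat,Thu,Tue,Mon,Fri) (Sun,Sat,Fri,Mon,Tue,Thu) (Sun,Sat,Fri,Tue,Mon,Thu) — 4.
Scope=Thu: (Sun,Sat,Fri,Mon,Tue,Wed) (Sun,Sat,Fri,Tue,Mon,Wed) — 2.
Summing: 8 + 6 + 4 + 2 = 20.

20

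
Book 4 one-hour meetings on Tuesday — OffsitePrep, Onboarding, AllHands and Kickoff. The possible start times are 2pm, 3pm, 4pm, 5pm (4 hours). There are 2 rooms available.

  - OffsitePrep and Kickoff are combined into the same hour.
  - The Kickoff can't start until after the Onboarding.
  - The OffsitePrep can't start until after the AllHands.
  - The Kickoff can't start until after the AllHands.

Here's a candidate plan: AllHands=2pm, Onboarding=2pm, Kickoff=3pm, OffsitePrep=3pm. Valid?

The OffsitePrep can't start until after the AllHands — holds.
The Kickoff can't start until after the AllHands — holds.
The Kickoff can't start until after the Onboarding — holds.
OffsitePrep and Kickoff are combined into the same hour — holds.
There are 2 rooms available — holds.

Valid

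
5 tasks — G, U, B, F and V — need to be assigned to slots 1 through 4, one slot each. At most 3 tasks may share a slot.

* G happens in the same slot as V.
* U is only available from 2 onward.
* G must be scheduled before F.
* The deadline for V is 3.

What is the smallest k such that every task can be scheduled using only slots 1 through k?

The precedence chain requires at least 2 distinct slots.
With at most 3 per slot and 5 tasks, at least 2 slots are needed.
2 works (last occupied slot: 2): for example U -> 2; F -> 2; G -> 1; V -> 1; B -> 1.

2 slots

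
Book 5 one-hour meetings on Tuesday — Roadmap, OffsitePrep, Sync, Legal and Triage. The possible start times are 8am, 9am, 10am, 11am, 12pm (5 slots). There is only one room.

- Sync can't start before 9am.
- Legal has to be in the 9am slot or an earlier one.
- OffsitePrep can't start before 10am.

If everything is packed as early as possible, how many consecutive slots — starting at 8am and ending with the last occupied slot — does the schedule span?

With at most 1 per slot and 5 meetings, at least 5 slots are needed.
OffsitePrep can't be placed before 10am — that is slot 3 counting from 8am — so the schedule must run through at least 3 slots.
5 works (last occupied slot: 12pm): for example Roadmap=11am, Triage=12pm, Legal=8am, OffsitePrep=10am, Sync=9am.

5 slots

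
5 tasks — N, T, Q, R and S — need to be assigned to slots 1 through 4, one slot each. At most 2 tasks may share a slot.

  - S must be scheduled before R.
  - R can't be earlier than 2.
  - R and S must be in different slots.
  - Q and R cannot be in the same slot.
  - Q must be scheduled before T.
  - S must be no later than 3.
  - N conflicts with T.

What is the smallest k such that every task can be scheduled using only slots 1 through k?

The precedence chain requires at least 2 distinct slots.
With at most 2 per slot and 5 tasks, at least 3 slots are needed.
3 works (last occupied slot: 3): for example R -> 2, T -> 2, Q -> 1, S -> 1, N -> 3.

3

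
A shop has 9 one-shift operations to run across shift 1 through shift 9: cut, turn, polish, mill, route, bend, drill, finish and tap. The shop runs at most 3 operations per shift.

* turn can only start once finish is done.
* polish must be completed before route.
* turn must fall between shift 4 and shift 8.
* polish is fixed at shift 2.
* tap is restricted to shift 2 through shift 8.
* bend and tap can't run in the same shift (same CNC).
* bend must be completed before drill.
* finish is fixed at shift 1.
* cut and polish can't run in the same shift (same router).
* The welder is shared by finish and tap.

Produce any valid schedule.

drill=shift 2, turn=shift 4, mill=shift 3, route=shift 3, finish=shift 1, bend=shift 1, cut=shift 1, tap=shift 2, polish=shift 2

Checking: bend(shift 1) before drill(shift 2); polish(shift 2) before route(shift 3); finish(shift 1) before turn(shift 4); finish(shift 1) != tap(shift 2); bend(shift 1) != tap(shift 2); cut(shift 1) != polish(shift 2); turn=shift 4 in [shift 4,shift 8]; finish=shift 1 in [shift 1,shift 1]; tap=shift 2 in [shift 2,shift 8]; polish=shift 2 in [shift 2,shift 2]; max 3 per shift (cap 3).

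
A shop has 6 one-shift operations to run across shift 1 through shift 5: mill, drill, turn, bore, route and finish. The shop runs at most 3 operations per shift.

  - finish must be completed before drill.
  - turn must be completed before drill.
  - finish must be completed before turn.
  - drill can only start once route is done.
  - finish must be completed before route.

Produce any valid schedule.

finish in shift 1; turn in shift 2; route in shift 2; bore in shift 1; drill in shift 3; mill in shift 1

Checking: finish(shift 1) before turn(shift 2); route(shift 2) before drill(shift 3); finish(shift 1) before route(shift 2); finish(shift 1) before drill(shift 3); turn(shift 2) before drill(shift 3); max 3 per shift (cap 3).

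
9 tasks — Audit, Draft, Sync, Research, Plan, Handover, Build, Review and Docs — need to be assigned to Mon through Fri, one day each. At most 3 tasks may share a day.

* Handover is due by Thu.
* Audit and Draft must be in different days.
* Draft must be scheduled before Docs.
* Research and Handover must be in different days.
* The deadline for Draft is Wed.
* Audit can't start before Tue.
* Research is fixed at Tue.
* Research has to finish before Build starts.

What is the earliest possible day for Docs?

Tue

Precedence pushes Docs to at least Tue.
Docs at Tue is achievable: Handover -> Mon; Review -> Wed; Sync -> Mon; Build -> Wed; Draft -> Mon; Docs -> Tue; Audit -> Tue; Plan -> Wed; Research -> Tue.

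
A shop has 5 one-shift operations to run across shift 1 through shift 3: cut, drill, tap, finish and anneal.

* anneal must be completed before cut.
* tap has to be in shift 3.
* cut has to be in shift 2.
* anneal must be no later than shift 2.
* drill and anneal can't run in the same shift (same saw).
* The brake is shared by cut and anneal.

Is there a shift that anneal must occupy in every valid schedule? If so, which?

anneal's window is shift 1–shift 2.
cut is fixed at shift 2, and anneal can't share a shift with cut.
So anneal must be shift 1.

shift 1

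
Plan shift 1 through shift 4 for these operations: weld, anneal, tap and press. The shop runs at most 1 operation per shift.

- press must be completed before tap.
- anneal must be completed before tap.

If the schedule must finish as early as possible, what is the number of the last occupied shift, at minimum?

The precedence chain requires at least 2 distinct shifts.
With at most 1 per shift and 4 operations, at least 4 shifts are needed.
4 works (last occupied shift: shift 4): for example tap=shift 3, press=shift 2, anneal=shift 1, weld=shift 4.

4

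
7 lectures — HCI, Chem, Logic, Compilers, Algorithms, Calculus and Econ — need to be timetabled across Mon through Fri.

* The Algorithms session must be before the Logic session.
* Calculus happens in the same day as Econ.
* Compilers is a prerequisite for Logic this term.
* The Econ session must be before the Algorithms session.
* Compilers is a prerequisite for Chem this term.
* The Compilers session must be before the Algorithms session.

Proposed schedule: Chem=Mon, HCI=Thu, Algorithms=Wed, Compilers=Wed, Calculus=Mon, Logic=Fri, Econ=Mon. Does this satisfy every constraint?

Calculus happens in the same day as Econ — holds.
Compilers is a prerequisite for Chem this term — violated.
Compilers is a prerequisite for Logic this term — holds.
The Compilers session must be before the Algorithms session — violated.
The Algorithms session must be before the Logic session — holds.
The Econ session must be before the Algorithms session — holds.

No — it violates: Compilers is a prerequisite for Chem this term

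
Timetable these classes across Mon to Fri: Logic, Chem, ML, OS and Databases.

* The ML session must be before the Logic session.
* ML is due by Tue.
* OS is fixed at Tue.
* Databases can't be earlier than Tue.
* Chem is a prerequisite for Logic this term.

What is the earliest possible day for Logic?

Precedence pushes Logic to at least Tue.
Logic at Tue is achievable: Logic in Tue; Databases in Tue; Chem in Mon; OS in Tue; ML in Mon.

Tue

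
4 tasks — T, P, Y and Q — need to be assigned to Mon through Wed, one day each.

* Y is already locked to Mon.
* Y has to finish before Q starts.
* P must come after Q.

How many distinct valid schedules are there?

3

Enumerating: T=Mon; P=Wed; Q=Tue; Y=Mon | P=Wed, Y=Mon, Q=Tue, T=Tue | T in Wed, Y in Mon, P in Wed, Q in Tue.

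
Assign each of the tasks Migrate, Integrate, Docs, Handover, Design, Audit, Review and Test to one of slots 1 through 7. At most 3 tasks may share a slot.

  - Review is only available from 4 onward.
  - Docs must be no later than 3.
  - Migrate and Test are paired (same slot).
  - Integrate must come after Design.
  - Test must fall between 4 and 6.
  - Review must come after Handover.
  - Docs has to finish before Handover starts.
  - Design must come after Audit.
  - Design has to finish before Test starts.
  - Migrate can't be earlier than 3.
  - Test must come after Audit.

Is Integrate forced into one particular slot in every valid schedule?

Integrate can be 3 (e.g. Docs -> 1, Audit -> 1, Review -> 4, Migrate -> 4, Design -> 2, Test -> 4, Integrate -> 3, Handover -> 2) or 4 (e.g. Integrate in 4, Handover in 2, Migrate in 4, Audit in 1, Docs in 1, Design in 2, Test in 4, Review in 5).

No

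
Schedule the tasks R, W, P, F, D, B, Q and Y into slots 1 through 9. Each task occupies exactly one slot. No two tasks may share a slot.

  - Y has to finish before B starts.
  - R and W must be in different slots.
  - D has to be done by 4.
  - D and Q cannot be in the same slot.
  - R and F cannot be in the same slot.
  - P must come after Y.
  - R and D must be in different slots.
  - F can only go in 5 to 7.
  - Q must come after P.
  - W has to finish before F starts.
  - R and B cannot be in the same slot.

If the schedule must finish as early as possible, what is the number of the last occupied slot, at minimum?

The precedence chain requires at least 3 distinct slots.
With at most 1 per slot and 8 tasks, at least 8 slots are needed.
F can't be placed before 5, so the schedule must run through at least slot 5.
8 works (last occupied slot: 8): for example D=1; B=6; Y=2; P=3; R=8; W=4; Q=7; F=5.

8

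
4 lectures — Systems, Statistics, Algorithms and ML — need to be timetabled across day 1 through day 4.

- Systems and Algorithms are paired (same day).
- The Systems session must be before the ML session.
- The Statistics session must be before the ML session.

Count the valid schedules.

14

Splitting on Systems: it can be day 1 (6), day 2 (5), day 3 (3). Listing each branch's schedules as (Statistics, Algorithms, ML) by day number:
Systems=day 1: (1,1,2) (1,1,3) (1,1,4) (2,1,3) (2,1,4) (3,1,4) — 6.
Systems=day 2: (1,2,3) (1,2,4) (2,2,3) (2,2,4) (3,2,4) — 5.
Systems=day 3: (1,3,4) (2,3,4) (3,3,4) — 3.
Summing: 6 + 5 + 3 = 14.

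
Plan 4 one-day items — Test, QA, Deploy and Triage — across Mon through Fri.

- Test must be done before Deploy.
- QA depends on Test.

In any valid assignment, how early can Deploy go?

Precedence pushes Deploy to at least Tue.
Deploy at Tue is achievable: QA -> Tue; Triage -> Mon; Deploy -> Tue; Test -> Mon.

Tue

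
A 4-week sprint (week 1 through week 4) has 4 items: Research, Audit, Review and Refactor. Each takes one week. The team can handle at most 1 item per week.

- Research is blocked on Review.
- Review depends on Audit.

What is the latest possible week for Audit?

week 2

Downstream work caps Audit at week 2.
Audit at week 2 is achievable: Refactor -> week 1; Audit -> week 2; Review -> week 3; Research -> week 4.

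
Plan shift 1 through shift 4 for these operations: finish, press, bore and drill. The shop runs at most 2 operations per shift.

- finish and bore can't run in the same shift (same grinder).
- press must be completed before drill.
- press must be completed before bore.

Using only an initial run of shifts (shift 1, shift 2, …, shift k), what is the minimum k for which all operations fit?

The precedence chain requires at least 2 distinct shifts.
With at most 2 per shift and 4 operations, at least 2 shifts are needed.
2 works (last occupied shift: shift 2): for example finish -> shift 1; drill -> shift 2; bore -> shift 2; press -> shift 1.

2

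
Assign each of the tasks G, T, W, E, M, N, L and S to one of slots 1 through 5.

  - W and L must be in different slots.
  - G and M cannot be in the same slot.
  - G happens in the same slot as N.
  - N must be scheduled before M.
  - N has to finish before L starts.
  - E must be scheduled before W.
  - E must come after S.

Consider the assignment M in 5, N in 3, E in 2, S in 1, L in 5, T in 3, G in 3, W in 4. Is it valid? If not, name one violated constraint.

N has to finish before L starts — holds.
E must be scheduled before W — holds.
E must come after S — holds.
W and L must be in different slots — holds.
G and M cannot be in the same slot — holds.
N must be scheduled before M — holds.
G happens in the same slot as N — holds.

Yes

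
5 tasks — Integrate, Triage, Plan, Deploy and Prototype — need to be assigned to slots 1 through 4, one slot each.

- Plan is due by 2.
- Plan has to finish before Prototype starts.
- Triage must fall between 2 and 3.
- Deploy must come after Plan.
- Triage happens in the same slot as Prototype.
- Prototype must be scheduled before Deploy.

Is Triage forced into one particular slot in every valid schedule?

No

Triage can be 2 (e.g. Integrate in 1, Deploy in 3, Plan in 1, Triage in 2, Prototype in 2) or 3 (e.g. Deploy in 4; Prototype in 3; Plan in 1; Integrate in 1; Triage in 3).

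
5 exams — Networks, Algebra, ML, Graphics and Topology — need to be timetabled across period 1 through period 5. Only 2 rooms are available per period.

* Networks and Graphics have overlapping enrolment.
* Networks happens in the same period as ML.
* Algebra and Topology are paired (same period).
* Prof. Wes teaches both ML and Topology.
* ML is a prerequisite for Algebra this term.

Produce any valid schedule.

Algebra -> period 2, Topology -> period 2, Graphics -> period 3, Networks -> period 1, ML -> period 1

Checking: ML(period 1) before Algebra(period 2); Networks(period 1) != Graphics(period 3); ML(period 1) != Topology(period 2); Algebra = Topology = period 2; Networks = ML = period 1; max 2 per period (cap 2).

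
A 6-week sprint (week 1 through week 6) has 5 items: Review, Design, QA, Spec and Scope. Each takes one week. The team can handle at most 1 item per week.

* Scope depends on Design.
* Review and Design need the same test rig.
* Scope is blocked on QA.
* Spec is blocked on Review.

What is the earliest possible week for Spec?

week 2

Precedence pushes Spec to at least week 2.
Spec at week 2 is achievable: QA -> week 4, Spec -> week 2, Design -> week 3, Review -> week 1, Scope -> week 5.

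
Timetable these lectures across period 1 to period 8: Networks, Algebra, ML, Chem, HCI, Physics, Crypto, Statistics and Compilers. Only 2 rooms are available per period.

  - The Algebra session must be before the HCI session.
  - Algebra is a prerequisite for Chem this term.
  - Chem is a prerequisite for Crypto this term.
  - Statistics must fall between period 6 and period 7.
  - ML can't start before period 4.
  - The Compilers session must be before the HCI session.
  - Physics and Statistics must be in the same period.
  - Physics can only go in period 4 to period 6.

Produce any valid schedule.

Networks in period 3; Physics in period 6; HCI in period 2; Chem in period 2; ML in period 4; Compilers in period 1; Crypto in period 3; Statistics in period 6; Algebra in period 1

Checking: Algebra(period 1) before HCI(period 2); Chem(period 2) before Crypto(period 3); Algebra(period 1) before Chem(period 2); Compilers(period 1) before HCI(period 2); Physics = Statistics = period 6; Physics=period 6 in [period 4,period 6]; ML=period 4 in [period 4,period 8]; Statistics=period 6 in [period 6,period 7]; max 2 per period (cap 2).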